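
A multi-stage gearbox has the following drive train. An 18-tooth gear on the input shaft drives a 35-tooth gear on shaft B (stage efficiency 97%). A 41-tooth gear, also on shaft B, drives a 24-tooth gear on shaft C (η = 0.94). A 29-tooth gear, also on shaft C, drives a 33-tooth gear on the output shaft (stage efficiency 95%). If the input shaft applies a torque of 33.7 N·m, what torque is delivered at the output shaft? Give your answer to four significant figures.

37.81 N·m

After the gear mesh (35/18): 33.7 × 1.9444 × 0.97 = 63.562 N·m
After the gear mesh (24/41): 63.562 × 0.58537 × 0.94 = 34.975 N·m
After the gear mesh (33/29): 34.975 × 1.1379 × 0.95 = 37.809 N·m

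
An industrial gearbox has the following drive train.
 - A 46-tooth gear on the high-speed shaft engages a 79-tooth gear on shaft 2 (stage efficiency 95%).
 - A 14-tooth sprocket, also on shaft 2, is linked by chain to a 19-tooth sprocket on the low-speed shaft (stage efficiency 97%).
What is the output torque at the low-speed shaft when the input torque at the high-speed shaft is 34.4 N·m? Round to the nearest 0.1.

gear mesh 79/46 = 1.7174 → τ = 34.4·1.7174·0.95 = 56.124 N·m
chain 19/14 = 1.3571 → τ = 56.124·1.3571·0.97 = 73.884 N·m

73.9 N·m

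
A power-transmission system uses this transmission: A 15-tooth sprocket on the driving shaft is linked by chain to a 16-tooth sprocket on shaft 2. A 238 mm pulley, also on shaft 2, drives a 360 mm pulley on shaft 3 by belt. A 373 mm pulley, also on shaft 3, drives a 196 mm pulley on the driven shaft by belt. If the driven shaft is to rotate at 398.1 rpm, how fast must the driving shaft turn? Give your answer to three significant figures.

Overall ratio R = 1.0667 × 1.5126 × 0.52547 = 0.84782.
Required input speed = output speed × R = 398.1 × 0.84782 = 337.52 rpm.

338 rpm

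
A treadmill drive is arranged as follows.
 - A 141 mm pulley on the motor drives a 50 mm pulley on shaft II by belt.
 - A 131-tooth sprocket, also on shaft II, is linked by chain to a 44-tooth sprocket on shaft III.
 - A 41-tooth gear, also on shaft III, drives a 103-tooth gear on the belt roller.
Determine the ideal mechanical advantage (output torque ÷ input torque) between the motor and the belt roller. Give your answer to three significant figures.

0.299

Each stage contributes driven/driver: belt 50/141 = 0.35461, chain 44/131 = 0.33588, gear mesh 103/41 = 2.5122.
Overall: 0.35461 × 0.33588 × 2.5122 = 0.29922.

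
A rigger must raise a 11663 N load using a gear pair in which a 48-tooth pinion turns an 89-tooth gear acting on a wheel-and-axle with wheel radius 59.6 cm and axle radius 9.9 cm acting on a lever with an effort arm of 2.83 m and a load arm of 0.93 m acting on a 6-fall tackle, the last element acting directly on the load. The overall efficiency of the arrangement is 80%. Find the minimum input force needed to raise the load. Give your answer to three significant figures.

Gear pair MA = 89/48 = 1.8542.
Wheel-and-axle MA = R/r = 59.6/9.9 = 6.0202.
Lever MA = effort arm / load arm = 2.83/0.93 = 3.043.
Block-and-tackle MA = number of supporting rope parts = 6.
Combined ideal MA = 1.8542 × 6.0202 × 3.043 × 6 = 203.8.
Actual MA = 203.8 × 0.80 = 163.04.
Effort = load / actual MA = 11663 / 163.04 = 71.533 N.

71.5 N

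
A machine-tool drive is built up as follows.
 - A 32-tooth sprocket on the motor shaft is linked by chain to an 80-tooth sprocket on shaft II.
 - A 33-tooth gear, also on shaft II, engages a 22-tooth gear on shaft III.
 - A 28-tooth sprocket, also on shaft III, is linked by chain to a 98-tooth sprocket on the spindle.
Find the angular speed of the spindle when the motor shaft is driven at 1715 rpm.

chain 80/32 = 2.5 → 1715/2.5 = 686 rpm
gear mesh 22/33 = 0.66667 → 686/0.66667 = 1029 rpm
chain 98/28 = 3.5 → 1029/3.5 = 294 rpm

294 rpm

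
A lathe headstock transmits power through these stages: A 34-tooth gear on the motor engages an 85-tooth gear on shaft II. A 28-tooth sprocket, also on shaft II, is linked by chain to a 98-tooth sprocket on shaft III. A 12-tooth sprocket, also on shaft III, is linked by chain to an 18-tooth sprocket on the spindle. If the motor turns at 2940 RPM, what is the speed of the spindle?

224 RPM

Gear mesh: ratio = 85/34 = 2.5, so shaft II turns at 2940 / 2.5 = 1176 RPM.
Chain: ratio = 98/28 = 3.5, so shaft III turns at 1176 / 3.5 = 336 RPM.
Chain: ratio = 18/12 = 1.5, so the spindle turns at 336 / 1.5 = 224 RPM.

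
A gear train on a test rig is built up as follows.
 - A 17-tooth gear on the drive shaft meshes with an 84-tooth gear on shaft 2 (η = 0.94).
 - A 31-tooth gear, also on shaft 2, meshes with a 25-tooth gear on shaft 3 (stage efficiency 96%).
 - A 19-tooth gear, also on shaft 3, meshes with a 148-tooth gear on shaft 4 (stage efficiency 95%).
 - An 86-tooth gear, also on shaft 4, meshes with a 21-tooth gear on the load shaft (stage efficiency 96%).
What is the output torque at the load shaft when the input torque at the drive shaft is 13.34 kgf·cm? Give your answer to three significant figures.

83.2 kgf·cm

After the gear mesh (84/17): 13.34 × 4.9412 × 0.94 = 61.96 kgf·cm
After the gear mesh (25/31): 61.96 × 0.80645 × 0.96 = 47.969 kgf·cm
After the gear mesh (148/19): 47.969 × 7.7895 × 0.95 = 354.97 kgf·cm
After the gear mesh (21/86): 354.97 × 0.24419 × 0.96 = 83.212 kgf·cm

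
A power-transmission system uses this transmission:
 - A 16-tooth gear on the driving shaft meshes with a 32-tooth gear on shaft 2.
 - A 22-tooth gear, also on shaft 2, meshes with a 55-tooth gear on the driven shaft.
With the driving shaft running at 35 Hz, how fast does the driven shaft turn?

Gear mesh: ratio = 32/16 = 2, so shaft 2 turns at 35 / 2 = 17.5 Hz.
Gear mesh: ratio = 55/22 = 2.5, so the driven shaft turns at 17.5 / 2.5 = 7 Hz.

7 Hz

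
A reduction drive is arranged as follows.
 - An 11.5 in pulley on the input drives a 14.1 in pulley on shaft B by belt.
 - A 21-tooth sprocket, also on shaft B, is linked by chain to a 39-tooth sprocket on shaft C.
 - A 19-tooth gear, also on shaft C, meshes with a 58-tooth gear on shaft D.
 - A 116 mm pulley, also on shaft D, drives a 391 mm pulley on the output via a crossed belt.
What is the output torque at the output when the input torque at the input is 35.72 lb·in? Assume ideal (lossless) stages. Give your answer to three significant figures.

belt 14.1/11.5 = 1.2261 → τ = 35.72·1.2261 = 43.796 lb·in
chain 39/21 = 1.8571 → τ = 43.796·1.8571 = 81.335 lb·in
gear mesh 58/19 = 3.0526 → τ = 81.335·3.0526 = 248.29 lb·in
belt 391/116 = 3.3707 → τ = 248.29·3.3707 = 836.9 lb·in

837 lb·in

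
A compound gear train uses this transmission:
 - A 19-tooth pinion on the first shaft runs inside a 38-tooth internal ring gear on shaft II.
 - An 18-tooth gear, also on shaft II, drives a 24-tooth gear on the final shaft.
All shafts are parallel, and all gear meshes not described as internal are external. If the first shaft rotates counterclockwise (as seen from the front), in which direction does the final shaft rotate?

clockwise

the first shaft → shaft II: internal mesh, same direction → CCW.
shaft II → the final shaft: external mesh, 1 reversal → CW.
1 reversal in total — an odd number — so the final shaft turns opposite to the first shaft.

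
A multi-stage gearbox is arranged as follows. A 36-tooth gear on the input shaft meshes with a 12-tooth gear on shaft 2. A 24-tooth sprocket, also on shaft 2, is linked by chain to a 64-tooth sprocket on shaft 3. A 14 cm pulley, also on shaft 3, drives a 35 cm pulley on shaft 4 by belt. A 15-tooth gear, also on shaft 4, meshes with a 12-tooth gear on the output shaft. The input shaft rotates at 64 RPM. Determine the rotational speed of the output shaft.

gear mesh 12/36 = 0.33333 → 64/0.33333 = 192 RPM
chain 64/24 = 2.6667 → 192/2.6667 = 72 RPM
belt 35/14 = 2.5 → 72/2.5 = 28.8 RPM
gear mesh 12/15 = 0.8 → 28.8/0.8 = 36 RPM

36 RPM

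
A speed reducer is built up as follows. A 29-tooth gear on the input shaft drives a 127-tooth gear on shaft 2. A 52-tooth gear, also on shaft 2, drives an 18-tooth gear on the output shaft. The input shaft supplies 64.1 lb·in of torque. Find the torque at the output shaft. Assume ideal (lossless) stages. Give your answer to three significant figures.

Gear mesh: ratio = 127/29 = 4.3793; torque at shaft 2 = 64.1 × 4.3793 = 280.71 lb·in.
Gear mesh: ratio = 18/52 = 0.34615; torque at the output shaft = 280.71 × 0.34615 = 97.17 lb·in.

97.2 lb·in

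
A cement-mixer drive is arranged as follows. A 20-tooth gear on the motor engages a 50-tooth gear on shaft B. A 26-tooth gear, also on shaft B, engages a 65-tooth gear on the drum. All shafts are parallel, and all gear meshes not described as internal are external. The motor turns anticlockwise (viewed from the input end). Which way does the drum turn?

the motor → shaft B: external mesh, 1 reversal → CW.
shaft B → the drum: external mesh, 1 reversal → CCW.
2 reversals in total — an even number — so the drum turns the same way as the motor.

anticlockwise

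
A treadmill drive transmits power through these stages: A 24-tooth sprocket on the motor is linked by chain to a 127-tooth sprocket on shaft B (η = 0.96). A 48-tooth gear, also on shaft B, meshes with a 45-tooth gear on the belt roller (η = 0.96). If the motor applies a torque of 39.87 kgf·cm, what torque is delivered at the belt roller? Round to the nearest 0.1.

chain 127/24 = 5.2917 → τ = 39.87·5.2917·0.96 = 202.54 kgf·cm
gear mesh 45/48 = 0.9375 → τ = 202.54·0.9375·0.96 = 182.29 kgf·cm

182.3 kgf·cm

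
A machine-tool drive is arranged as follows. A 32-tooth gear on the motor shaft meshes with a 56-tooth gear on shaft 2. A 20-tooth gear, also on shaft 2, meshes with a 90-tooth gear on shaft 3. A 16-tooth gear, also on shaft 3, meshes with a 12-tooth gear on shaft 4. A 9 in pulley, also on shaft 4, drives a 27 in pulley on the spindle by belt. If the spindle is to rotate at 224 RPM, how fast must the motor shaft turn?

Overall ratio R = 1.75 × 4.5 × 0.75 × 3 = 17.719.
Required input speed = output speed × R = 224 × 17.719 = 3969 RPM.

3969 RPM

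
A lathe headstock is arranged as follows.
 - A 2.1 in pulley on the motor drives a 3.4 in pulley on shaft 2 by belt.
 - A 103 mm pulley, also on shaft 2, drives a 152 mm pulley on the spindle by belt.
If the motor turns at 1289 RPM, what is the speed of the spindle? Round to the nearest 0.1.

Belt: ratio = 3.4/2.1 = 1.619, so shaft 2 turns at 1289 / 1.619 = 796.15 RPM.
Belt: ratio = 152/103 = 1.4757, so the spindle turns at 796.15 / 1.4757 = 539.49 RPM.

539.5 RPM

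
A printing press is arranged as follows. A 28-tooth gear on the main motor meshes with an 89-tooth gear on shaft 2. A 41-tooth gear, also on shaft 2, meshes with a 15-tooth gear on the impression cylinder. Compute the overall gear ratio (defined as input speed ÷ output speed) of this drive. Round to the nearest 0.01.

Each stage contributes driven/driver: gear mesh 89/28 = 3.1786, gear mesh 15/41 = 0.36585.
Overall: 3.1786 × 0.36585 = 1.1629.

1.16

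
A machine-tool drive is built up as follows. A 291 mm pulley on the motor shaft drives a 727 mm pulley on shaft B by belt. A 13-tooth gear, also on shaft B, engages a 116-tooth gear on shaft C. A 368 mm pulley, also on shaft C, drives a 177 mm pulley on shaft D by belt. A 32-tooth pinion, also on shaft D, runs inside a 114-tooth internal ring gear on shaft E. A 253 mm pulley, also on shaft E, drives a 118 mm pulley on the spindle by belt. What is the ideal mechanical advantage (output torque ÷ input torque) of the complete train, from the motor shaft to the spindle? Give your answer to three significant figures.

Each stage contributes driven/driver: belt 727/291 = 2.4983, gear mesh 116/13 = 8.9231, belt 177/368 = 0.48098, internal gear 114/32 = 3.5625, belt 118/253 = 0.4664.
Overall: 2.4983 × 8.9231 × 0.48098 × 3.5625 × 0.4664 = 17.815.

17.8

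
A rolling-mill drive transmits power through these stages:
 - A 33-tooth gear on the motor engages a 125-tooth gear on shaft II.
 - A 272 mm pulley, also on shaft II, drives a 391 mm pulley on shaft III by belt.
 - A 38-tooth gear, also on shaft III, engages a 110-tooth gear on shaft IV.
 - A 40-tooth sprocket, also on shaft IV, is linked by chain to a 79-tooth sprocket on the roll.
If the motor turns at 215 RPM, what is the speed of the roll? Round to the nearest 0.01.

the motor → shaft II (gear mesh, 125/33): 215 ÷ 3.7879 = 56.76 RPM
shaft II → shaft III (belt, 391/272): 56.76 ÷ 1.4375 = 39.485 RPM
shaft III → shaft IV (gear mesh, 110/38): 39.485 ÷ 2.8947 = 13.64 RPM
shaft IV → the roll (chain, 79/40): 13.64 ÷ 1.975 = 6.9065 RPM

6.91 RPM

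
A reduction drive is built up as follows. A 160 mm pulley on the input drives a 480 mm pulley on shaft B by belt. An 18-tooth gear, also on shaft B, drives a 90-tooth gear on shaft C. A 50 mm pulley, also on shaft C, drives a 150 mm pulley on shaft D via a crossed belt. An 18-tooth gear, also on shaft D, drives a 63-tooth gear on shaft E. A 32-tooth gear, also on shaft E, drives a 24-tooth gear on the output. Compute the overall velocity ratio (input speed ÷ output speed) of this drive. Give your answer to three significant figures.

Each stage contributes driven/driver: belt 480/160 = 3, gear mesh 90/18 = 5, belt 150/50 = 3, gear mesh 63/18 = 3.5, gear mesh 24/32 = 0.75.
Overall: 3 × 5 × 3 × 3.5 × 0.75 = 118.12.

118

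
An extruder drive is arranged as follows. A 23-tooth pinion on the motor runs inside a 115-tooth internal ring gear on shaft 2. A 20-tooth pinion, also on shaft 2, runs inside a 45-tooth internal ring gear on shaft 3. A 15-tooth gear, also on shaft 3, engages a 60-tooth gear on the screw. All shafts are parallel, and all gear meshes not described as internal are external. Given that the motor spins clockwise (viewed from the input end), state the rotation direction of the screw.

counterclockwise

the motor → shaft 2: internal mesh, same direction → CW.
shaft 2 → shaft 3: internal mesh, same direction → CW.
shaft 3 → the screw: external mesh, 1 reversal → CCW.
1 reversal in total — an odd number — so the screw turns opposite to the motor.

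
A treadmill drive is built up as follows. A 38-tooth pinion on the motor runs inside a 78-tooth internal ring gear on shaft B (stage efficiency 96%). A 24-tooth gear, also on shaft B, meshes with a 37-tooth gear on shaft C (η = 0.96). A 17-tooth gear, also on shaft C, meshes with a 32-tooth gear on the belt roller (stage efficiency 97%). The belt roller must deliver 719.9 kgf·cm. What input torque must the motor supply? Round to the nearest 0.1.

135.2 kgf·cm

Overall ratio R = 2.0526 × 1.5417 × 1.8824 = 5.9567; overall efficiency η = 0.96 × 0.96 × 0.97 = 0.8940.
Input torque = output torque / (R × η) = 719.9 / (5.9567 × 0.8940) = 135.19 kgf·cm.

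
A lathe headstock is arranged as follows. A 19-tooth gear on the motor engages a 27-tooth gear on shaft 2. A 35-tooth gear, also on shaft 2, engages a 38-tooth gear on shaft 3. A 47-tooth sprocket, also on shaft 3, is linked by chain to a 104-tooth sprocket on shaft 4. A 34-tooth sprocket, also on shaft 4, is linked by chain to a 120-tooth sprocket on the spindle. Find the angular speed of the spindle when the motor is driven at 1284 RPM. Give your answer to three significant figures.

107 RPM

the motor → shaft 2 (gear mesh, 27/19): 1284 ÷ 1.4211 = 903.56 RPM
shaft 2 → shaft 3 (gear mesh, 38/35): 903.56 ÷ 1.0857 = 832.22 RPM
shaft 3 → shaft 4 (chain, 104/47): 832.22 ÷ 2.2128 = 376.1 RPM
shaft 4 → the spindle (chain, 120/34): 376.1 ÷ 3.5294 = 106.56 RPM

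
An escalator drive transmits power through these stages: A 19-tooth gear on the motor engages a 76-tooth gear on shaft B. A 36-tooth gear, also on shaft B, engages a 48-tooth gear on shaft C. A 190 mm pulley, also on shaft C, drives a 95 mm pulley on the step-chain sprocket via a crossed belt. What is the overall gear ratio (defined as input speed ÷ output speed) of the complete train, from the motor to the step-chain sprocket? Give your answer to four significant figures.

Each stage contributes driven/driver: gear mesh 76/19 = 4, gear mesh 48/36 = 1.3333, belt 95/190 = 0.5.
Overall: 4 × 1.3333 × 0.5 = 2.6667.

2.667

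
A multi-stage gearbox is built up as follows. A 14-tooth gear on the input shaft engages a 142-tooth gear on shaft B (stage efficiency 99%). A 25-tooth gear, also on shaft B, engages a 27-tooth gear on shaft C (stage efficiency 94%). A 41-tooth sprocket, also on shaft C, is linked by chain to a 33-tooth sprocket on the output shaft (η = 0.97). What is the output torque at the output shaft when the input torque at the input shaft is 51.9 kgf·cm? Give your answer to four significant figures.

gear mesh 142/14 = 10.143 → τ = 51.9·10.143·0.99 = 521.15 kgf·cm
gear mesh 27/25 = 1.08 → τ = 521.15·1.08·0.94 = 529.07 kgf·cm
chain 33/41 = 0.80488 → τ = 529.07·0.80488·0.97 = 413.06 kgf·cm

413.1 kgf·cm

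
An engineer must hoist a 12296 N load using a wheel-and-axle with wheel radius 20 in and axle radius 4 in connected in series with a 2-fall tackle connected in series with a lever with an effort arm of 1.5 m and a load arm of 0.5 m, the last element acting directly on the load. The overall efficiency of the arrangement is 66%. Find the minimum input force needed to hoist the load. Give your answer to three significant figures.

Wheel-and-axle MA = R/r = 20/4 = 5.
Block-and-tackle MA = number of supporting rope parts = 2.
Lever MA = effort arm / load arm = 1.5/0.5 = 3.
Combined ideal MA = 5 × 2 × 3 = 30.
Actual MA = 30 × 0.66 = 19.8.
Effort = load / actual MA = 12296 / 19.8 = 621.01 N.

621 N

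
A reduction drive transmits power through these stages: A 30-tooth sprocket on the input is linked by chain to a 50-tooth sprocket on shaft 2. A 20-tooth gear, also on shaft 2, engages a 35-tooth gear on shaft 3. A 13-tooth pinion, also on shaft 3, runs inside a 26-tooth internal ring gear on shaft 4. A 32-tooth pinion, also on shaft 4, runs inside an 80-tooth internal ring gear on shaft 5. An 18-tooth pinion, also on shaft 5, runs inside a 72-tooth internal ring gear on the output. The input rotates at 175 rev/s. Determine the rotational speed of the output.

3 rev/s

Chain: ratio = 50/30 = 1.6667, so shaft 2 turns at 175 / 1.6667 = 105 rev/s.
Gear mesh: ratio = 35/20 = 1.75, so shaft 3 turns at 105 / 1.75 = 60 rev/s.
Internal gear: ratio = 26/13 = 2, so shaft 4 turns at 60 / 2 = 30 rev/s.
Internal gear: ratio = 80/32 = 2.5, so shaft 5 turns at 30 / 2.5 = 12 rev/s.
Internal gear: ratio = 72/18 = 4, so the output turns at 12 / 4 = 3 rev/s.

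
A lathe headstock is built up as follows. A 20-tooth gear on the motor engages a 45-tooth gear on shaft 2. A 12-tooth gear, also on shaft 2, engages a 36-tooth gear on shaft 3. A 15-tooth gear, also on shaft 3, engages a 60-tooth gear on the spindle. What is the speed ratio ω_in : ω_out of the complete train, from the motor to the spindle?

27

Each stage contributes driven/driver: gear mesh 45/20 = 2.25, gear mesh 36/12 = 3, gear mesh 60/15 = 4.
Overall: 2.25 × 3 × 4 = 27.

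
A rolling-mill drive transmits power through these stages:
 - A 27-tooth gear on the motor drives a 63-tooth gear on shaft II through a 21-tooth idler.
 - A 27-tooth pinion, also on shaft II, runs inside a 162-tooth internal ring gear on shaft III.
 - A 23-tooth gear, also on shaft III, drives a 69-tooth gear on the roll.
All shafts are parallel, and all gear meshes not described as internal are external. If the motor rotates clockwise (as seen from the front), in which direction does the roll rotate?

the motor → shaft II: driver → idler → driven is 2 external meshes, 2 reversals → CW.
shaft II → shaft III: internal mesh, same direction → CW.
shaft III → the roll: external mesh, 1 reversal → CCW.
3 reversals in total — an odd number — so the roll turns opposite to the motor.

counterclockwise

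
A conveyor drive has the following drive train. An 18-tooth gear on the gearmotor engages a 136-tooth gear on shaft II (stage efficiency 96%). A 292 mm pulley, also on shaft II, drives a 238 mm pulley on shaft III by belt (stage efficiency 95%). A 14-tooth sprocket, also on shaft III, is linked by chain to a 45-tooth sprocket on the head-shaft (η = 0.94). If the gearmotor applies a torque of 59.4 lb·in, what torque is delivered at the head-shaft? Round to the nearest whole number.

1008 lb·in

Gear mesh: ratio = 136/18 = 7.5556; torque at shaft II = 59.4 × 7.5556 × 0.96 = 430.85 lb·in.
Belt: ratio = 238/292 = 0.81507; torque at shaft III = 430.85 × 0.81507 × 0.95 = 333.61 lb·in.
Chain: ratio = 45/14 = 3.2143; torque at the head-shaft = 333.61 × 3.2143 × 0.94 = 1008 lb·in.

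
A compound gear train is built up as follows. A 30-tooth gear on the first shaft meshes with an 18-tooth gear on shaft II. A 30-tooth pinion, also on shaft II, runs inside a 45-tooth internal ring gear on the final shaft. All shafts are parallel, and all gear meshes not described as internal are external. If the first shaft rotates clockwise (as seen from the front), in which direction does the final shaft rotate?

the first shaft → shaft II: external mesh, 1 reversal → CCW.
shaft II → the final shaft: internal mesh, same direction → CCW.
1 reversal in total — an odd number — so the final shaft turns opposite to the first shaft.

counterclockwise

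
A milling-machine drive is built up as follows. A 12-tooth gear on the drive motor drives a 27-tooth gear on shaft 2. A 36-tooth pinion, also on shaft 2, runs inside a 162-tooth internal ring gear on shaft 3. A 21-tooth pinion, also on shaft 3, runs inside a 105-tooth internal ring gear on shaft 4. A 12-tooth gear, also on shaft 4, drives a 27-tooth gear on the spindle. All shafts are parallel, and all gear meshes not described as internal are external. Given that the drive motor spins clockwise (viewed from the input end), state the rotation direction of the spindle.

clockwise

the drive motor → shaft 2: external mesh, 1 reversal → CCW.
shaft 2 → shaft 3: internal mesh, same direction → CCW.
shaft 3 → shaft 4: internal mesh, same direction → CCW.
shaft 4 → the spindle: external mesh, 1 reversal → CW.
2 reversals in total — an even number — so the spindle turns the same way as the drive motor.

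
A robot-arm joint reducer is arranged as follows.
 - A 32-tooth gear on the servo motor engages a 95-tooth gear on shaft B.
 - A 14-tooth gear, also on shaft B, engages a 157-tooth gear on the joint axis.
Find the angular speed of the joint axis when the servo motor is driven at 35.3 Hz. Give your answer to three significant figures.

1.06 Hz

the servo motor → shaft B (gear mesh, 95/32): 35.3 ÷ 2.9688 = 11.891 Hz
shaft B → the joint axis (gear mesh, 157/14): 11.891 ÷ 11.214 = 1.0603 Hz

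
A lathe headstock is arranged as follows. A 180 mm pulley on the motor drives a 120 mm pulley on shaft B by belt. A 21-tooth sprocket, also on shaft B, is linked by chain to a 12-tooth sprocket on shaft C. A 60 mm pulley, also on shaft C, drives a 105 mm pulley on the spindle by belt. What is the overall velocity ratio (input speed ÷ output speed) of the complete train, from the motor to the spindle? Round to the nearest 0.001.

0.667

Each stage contributes driven/driver: belt 120/180 = 0.66667, chain 12/21 = 0.57143, belt 105/60 = 1.75.
Overall: 0.66667 × 0.57143 × 1.75 = 0.66667.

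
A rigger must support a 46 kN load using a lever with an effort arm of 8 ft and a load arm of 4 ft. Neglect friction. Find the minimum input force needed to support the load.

Lever MA = effort arm / load arm = 8/4 = 2.
Effort = load / MA = 46 / 2 = 23 kN.

23 kN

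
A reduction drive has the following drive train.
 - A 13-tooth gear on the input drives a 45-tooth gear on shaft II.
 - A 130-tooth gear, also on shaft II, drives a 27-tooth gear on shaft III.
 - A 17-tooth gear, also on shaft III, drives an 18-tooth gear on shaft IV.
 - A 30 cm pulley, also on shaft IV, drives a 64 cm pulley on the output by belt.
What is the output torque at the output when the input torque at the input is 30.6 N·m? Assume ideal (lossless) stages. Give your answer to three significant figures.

After the gear mesh (45/13): 30.6 × 3.4615 = 105.92 N·m
After the gear mesh (27/130): 105.92 × 0.20769 = 21.999 N·m
After the gear mesh (18/17): 21.999 × 1.0588 = 23.293 N·m
After the belt (64/30): 23.293 × 2.1333 = 49.693 N·m

49.7 N·m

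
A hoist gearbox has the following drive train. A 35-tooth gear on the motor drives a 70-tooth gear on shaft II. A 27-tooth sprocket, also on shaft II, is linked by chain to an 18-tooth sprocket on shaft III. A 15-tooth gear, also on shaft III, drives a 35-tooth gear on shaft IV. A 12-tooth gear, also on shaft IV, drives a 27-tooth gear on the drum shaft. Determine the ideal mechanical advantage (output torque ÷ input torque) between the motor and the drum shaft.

Each stage contributes driven/driver: gear mesh 70/35 = 2, chain 18/27 = 0.66667, gear mesh 35/15 = 2.3333, gear mesh 27/12 = 2.25.
Overall: 2 × 0.66667 × 2.3333 × 2.25 = 7.

7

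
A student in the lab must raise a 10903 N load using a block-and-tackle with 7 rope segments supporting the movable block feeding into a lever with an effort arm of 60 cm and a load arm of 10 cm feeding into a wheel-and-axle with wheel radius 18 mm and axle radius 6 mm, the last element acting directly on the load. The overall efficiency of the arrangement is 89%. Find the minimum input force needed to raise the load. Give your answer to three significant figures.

97.2 N

Block-and-tackle MA = number of supporting rope parts = 7.
Lever MA = effort arm / load arm = 60/10 = 6.
Wheel-and-axle MA = R/r = 18/6 = 3.
Combined ideal MA = 7 × 6 × 3 = 126.
Actual MA = 126 × 0.89 = 112.14.
Effort = load / actual MA = 10903 / 112.14 = 97.227 N.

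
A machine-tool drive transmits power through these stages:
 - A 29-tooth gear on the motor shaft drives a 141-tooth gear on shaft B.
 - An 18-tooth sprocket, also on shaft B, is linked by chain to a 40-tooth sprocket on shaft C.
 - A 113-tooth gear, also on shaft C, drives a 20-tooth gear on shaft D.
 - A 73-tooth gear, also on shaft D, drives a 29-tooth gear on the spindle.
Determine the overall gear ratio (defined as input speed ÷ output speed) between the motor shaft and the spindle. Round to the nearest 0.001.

0.760

Each stage contributes driven/driver: gear mesh 141/29 = 4.8621, chain 40/18 = 2.2222, gear mesh 20/113 = 0.17699, gear mesh 29/73 = 0.39726.
Overall: 4.8621 × 2.2222 × 0.17699 × 0.39726 = 0.75969.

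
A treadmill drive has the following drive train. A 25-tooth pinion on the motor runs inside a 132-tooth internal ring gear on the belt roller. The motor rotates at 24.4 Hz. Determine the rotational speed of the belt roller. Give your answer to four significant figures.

the motor → the belt roller (internal gear, 132/25): 24.4 ÷ 5.28 = 4.6212 Hz

4.621 Hz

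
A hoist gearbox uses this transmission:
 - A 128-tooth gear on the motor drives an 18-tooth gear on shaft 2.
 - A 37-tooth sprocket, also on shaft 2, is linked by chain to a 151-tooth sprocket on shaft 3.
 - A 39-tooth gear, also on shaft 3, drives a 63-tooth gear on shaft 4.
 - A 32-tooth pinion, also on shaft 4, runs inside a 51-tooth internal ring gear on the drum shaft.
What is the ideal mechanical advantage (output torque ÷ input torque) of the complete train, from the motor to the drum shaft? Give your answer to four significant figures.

1.478

Each stage contributes driven/driver: gear mesh 18/128 = 0.14062, chain 151/37 = 4.0811, gear mesh 63/39 = 1.6154, internal gear 51/32 = 1.5938.
Overall: 0.14062 × 4.0811 × 1.6154 × 1.5938 = 1.4775.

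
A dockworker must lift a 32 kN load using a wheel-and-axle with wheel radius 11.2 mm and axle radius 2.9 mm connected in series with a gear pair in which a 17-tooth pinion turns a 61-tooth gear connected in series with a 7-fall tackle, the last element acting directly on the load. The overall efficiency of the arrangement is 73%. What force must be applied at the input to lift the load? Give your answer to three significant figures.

0.452 kN

Wheel-and-axle MA = R/r = 11.2/2.9 = 3.8621.
Gear pair MA = 61/17 = 3.5882.
Block-and-tackle MA = number of supporting rope parts = 7.
Combined ideal MA = 3.8621 × 3.5882 × 7 = 97.006.
Actual MA = 97.006 × 0.73 = 70.814.
Effort = load / actual MA = 32 / 70.814 = 0.45189 kN.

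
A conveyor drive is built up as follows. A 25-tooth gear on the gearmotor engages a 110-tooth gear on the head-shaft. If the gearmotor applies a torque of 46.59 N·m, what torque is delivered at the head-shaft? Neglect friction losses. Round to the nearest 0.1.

205.0 N·m

gear mesh 110/25 = 4.4 → τ = 46.59·4.4 = 205 N·m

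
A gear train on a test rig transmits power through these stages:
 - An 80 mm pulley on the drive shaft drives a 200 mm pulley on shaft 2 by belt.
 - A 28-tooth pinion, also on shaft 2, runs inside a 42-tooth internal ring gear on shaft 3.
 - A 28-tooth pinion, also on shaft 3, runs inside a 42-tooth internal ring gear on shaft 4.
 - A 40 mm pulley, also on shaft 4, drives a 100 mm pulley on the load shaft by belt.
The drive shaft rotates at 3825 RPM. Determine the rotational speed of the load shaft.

the drive shaft → shaft 2 (belt, 200/80): 3825 ÷ 2.5 = 1530 RPM
shaft 2 → shaft 3 (internal gear, 42/28): 1530 ÷ 1.5 = 1020 RPM
shaft 3 → shaft 4 (internal gear, 42/28): 1020 ÷ 1.5 = 680 RPM
shaft 4 → the load shaft (belt, 100/40): 680 ÷ 2.5 = 272 RPM

272 RPM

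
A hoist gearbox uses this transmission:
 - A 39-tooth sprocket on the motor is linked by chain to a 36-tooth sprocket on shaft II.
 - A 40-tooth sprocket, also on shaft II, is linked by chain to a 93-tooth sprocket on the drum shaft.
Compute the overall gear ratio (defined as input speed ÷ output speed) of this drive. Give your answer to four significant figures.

Each stage contributes driven/driver: chain 36/39 = 0.92308, chain 93/40 = 2.325.
Overall: 0.92308 × 2.325 = 2.1462.

2.146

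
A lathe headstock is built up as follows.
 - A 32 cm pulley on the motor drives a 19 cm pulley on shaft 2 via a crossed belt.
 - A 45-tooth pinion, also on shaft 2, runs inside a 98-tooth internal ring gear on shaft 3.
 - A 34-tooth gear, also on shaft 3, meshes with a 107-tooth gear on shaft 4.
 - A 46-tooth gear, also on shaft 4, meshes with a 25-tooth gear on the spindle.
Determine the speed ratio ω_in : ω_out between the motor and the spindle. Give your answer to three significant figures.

Each stage contributes driven/driver: belt 19/32 = 0.59375, internal gear 98/45 = 2.1778, gear mesh 107/34 = 3.1471, gear mesh 25/46 = 0.54348.
Overall: 0.59375 × 2.1778 × 3.1471 × 0.54348 = 2.2116.

2.21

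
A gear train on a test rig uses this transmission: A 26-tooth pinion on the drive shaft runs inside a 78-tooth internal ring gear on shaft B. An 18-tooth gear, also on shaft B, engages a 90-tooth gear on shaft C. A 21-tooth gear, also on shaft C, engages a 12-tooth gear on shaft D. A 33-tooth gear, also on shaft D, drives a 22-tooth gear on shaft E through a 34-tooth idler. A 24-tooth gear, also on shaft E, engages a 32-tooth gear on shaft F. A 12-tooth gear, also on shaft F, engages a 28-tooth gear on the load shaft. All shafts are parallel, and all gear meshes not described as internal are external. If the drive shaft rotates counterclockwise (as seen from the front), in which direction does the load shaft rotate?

the drive shaft → shaft B: internal mesh, same direction → CCW.
shaft B → shaft C: external mesh, 1 reversal → CW.
shaft C → shaft D: external mesh, 1 reversal → CCW.
shaft D → shaft E: driver → idler → driven is 2 external meshes, 2 reversals → CCW.
shaft E → shaft F: external mesh, 1 reversal → CW.
shaft F → the load shaft: external mesh, 1 reversal → CCW.
6 reversals in total — an even number — so the load shaft turns the same way as the drive shaft.

counterclockwise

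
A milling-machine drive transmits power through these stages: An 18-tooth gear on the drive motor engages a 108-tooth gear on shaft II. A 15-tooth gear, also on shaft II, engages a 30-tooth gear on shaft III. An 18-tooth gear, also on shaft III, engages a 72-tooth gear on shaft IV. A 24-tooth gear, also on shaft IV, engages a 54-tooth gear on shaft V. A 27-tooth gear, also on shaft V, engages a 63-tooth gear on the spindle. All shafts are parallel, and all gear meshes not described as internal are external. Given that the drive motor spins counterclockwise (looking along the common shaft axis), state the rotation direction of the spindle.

the drive motor → shaft II: external mesh, 1 reversal → CW.
shaft II → shaft III: external mesh, 1 reversal → CCW.
shaft III → shaft IV: external mesh, 1 reversal → CW.
shaft IV → shaft V: external mesh, 1 reversal → CCW.
shaft V → the spindle: external mesh, 1 reversal → CW.
5 reversals in total — an odd number — so the spindle turns opposite to the drive motor.

clockwise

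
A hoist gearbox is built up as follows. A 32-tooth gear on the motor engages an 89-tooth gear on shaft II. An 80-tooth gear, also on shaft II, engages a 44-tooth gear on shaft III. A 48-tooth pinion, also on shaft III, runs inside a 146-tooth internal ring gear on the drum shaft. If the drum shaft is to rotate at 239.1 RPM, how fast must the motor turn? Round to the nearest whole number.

Overall ratio R = 2.7812 × 0.55 × 3.0417 = 4.6528.
Required input speed = output speed × R = 239.1 × 4.6528 = 1112.5 RPM.

1112 RPM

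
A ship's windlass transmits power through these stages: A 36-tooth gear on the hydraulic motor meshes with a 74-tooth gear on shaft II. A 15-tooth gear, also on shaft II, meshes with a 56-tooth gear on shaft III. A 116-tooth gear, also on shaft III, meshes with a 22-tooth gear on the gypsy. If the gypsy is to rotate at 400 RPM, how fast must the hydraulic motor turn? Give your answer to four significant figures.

Overall ratio R = 2.0556 × 3.7333 × 0.18966 = 1.4554.
Required input speed = output speed × R = 400 × 1.4554 = 582.17 RPM.

582.2 RPM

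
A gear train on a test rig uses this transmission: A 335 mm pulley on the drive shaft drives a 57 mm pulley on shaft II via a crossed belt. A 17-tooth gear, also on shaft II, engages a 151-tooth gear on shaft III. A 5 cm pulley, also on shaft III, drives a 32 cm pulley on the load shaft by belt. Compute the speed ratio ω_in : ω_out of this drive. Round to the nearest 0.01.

9.67

Each stage contributes driven/driver: belt 57/335 = 0.17015, gear mesh 151/17 = 8.8824, belt 32/5 = 6.4.
Overall: 0.17015 × 8.8824 × 6.4 = 9.6725.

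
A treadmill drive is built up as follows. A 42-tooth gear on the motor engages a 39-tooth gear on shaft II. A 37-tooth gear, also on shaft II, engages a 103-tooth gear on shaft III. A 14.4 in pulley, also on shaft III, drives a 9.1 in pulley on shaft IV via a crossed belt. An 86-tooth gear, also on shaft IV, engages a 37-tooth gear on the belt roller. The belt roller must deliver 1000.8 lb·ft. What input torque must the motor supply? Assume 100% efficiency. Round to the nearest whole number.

1424 lb·ft

Overall ratio R = 0.92857 × 2.7838 × 0.63194 × 0.43023 = 0.7028.
Input torque = output torque / R = 1000.8 / 0.7028 = 1424 lb·ft.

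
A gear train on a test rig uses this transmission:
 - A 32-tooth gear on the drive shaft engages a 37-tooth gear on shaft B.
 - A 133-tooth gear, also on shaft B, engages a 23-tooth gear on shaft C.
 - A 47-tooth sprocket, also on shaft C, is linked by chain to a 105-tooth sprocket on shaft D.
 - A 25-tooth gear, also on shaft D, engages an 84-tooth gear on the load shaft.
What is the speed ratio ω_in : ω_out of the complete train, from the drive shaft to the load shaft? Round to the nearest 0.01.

1.50

Each stage contributes driven/driver: gear mesh 37/32 = 1.1562, gear mesh 23/133 = 0.17293, chain 105/47 = 2.234, gear mesh 84/25 = 3.36.
Overall: 1.1562 × 0.17293 × 2.234 × 3.36 = 1.5009.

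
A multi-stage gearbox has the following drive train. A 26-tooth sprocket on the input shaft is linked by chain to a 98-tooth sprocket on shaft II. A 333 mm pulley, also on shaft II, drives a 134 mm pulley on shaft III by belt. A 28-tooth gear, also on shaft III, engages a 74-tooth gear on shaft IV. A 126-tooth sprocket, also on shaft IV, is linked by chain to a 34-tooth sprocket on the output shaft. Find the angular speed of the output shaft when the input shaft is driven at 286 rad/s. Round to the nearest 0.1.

the input shaft → shaft II (chain, 98/26): 286 ÷ 3.7692 = 75.878 rad/s
shaft II → shaft III (belt, 134/333): 75.878 ÷ 0.4024 = 188.56 rad/s
shaft III → shaft IV (gear mesh, 74/28): 188.56 ÷ 2.6429 = 71.348 rad/s
shaft IV → the output shaft (chain, 34/126): 71.348 ÷ 0.26984 = 264.41 rad/s

264.4 rad/s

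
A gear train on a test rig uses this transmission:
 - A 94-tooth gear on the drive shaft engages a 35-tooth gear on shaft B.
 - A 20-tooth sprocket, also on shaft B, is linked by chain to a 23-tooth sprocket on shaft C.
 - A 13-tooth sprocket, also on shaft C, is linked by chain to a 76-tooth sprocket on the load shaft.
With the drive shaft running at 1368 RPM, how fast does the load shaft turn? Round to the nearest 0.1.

546.5 RPM

the drive shaft → shaft B (gear mesh, 35/94): 1368 ÷ 0.37234 = 3674.1 RPM
shaft B → shaft C (chain, 23/20): 3674.1 ÷ 1.15 = 3194.8 RPM
shaft C → the load shaft (chain, 76/13): 3194.8 ÷ 5.8462 = 546.48 RPM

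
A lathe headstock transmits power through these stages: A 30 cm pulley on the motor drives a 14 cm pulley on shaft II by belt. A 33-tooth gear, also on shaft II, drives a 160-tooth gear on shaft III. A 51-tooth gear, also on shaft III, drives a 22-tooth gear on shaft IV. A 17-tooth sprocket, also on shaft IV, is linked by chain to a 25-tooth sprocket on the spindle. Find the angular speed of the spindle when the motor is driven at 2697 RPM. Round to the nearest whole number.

1879 RPM

belt 14/30 = 0.46667 → 2697/0.46667 = 5779.3 RPM
gear mesh 160/33 = 4.8485 → 5779.3/4.8485 = 1192 RPM
gear mesh 22/51 = 0.43137 → 1192/0.43137 = 2763.2 RPM
chain 25/17 = 1.4706 → 2763.2/1.4706 = 1879 RPM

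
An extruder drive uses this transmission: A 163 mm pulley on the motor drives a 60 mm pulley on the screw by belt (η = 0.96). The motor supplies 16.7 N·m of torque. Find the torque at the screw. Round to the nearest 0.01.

5.90 N·m

After the belt (60/163): 16.7 × 0.3681 × 0.96 = 5.9013 N·m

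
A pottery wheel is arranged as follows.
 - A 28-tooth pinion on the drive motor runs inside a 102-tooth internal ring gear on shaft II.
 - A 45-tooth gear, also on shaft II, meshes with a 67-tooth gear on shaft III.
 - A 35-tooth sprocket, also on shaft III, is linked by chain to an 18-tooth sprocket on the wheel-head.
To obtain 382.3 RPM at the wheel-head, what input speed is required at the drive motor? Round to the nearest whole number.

Overall ratio R = 3.6429 × 1.4889 × 0.51429 = 2.7894.
Required input speed = output speed × R = 382.3 × 2.7894 = 1066.4 RPM.

1066 RPM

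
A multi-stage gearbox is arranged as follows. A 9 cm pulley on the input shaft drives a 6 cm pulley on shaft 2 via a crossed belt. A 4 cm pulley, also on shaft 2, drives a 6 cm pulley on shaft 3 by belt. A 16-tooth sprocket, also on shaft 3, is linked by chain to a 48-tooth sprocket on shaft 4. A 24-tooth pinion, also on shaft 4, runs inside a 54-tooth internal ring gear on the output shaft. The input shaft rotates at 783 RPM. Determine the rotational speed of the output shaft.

116 RPM

the input shaft → shaft 2 (belt, 6/9): 783 ÷ 0.66667 = 1174.5 RPM
shaft 2 → shaft 3 (belt, 6/4): 1174.5 ÷ 1.5 = 783 RPM
shaft 3 → shaft 4 (chain, 48/16): 783 ÷ 3 = 261 RPM
shaft 4 → the output shaft (internal gear, 54/24): 261 ÷ 2.25 = 116 RPM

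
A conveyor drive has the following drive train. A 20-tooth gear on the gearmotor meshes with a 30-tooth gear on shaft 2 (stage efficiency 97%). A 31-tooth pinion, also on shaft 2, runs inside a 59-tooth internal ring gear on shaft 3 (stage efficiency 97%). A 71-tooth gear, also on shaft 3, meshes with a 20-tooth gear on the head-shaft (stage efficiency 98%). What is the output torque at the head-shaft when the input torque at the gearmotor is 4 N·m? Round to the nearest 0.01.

After the gear mesh (30/20): 4 × 1.5 × 0.97 = 5.82 N·m
After the internal gear (59/31): 5.82 × 1.9032 × 0.97 = 10.744 N·m
After the gear mesh (20/71): 10.744 × 0.28169 × 0.98 = 2.9661 N·m

2.97 N·m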